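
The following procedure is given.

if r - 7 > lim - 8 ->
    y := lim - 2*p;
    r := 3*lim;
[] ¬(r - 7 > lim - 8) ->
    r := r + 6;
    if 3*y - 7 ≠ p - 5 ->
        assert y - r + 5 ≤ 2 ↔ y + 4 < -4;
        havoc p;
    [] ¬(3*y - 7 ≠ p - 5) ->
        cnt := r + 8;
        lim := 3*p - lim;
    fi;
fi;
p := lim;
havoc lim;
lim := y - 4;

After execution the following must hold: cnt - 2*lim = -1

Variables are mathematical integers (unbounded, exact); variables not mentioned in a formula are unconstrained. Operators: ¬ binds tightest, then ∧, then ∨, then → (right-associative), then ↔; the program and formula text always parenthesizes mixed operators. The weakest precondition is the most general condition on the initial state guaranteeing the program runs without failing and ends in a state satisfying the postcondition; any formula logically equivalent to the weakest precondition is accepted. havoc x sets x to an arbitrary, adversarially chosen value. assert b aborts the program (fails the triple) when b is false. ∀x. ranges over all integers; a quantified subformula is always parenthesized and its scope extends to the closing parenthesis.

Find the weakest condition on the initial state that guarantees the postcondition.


Working backward. After the program, the postcondition cnt - 2*lim = -1 must hold; in canonical form it is cnt = 2*lim - 1.
Before lim := y - 4: cnt = 2*y - 9
Before havoc lim: cnt = 2*y - 9
Before p := lim: cnt = 2*y - 9
Then branch requires cnt + 4*p = 2*lim - 9; else branch requires (3*y ≠ p + 2 → ((y ≤ r + 3 ↔ y < -8) ∧ cnt = 2*y - 9)) ∧ ((¬(3*y ≠ p + 2)) → r = 2*y - 23).
Before the if: (r > lim - 1 → cnt + 4*p = 2*lim - 9) ∧ ((¬(r > lim - 1)) → ((3*y ≠ p + 2 → ((y ≤ r + 3 ↔ y < -8) ∧ cnt = 2*y - 9)) ∧ ((¬(3*y ≠ p + 2)) → r = 2*y - 23)))
Answer: WP = (r > lim - 1 → cnt + 4*p = 2*lim - 9) ∧ ((¬(r > lim - 1)) → ((3*y ≠ p + 2 → ((y ≤ r + 3 ↔ y < -8) ∧ cnt = 2*y - 9)) ∧ ((¬(3*y ≠ p + 2)) → r = 2*y - 23)))


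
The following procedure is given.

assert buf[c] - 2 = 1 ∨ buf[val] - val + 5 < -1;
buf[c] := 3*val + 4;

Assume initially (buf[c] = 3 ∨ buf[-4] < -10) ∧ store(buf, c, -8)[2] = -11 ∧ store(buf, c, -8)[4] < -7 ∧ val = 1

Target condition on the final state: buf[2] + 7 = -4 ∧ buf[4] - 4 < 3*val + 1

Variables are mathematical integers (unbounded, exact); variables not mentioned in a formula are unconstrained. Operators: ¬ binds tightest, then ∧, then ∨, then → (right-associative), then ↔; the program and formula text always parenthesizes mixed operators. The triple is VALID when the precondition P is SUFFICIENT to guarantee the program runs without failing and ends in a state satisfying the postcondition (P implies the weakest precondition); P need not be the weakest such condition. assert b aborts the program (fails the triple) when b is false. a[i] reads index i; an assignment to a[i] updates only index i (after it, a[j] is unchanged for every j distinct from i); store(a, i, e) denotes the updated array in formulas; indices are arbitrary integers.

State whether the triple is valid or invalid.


Working backward. After the program, the postcondition buf[2] + 7 = -4 ∧ buf[4] - 4 < 3*val + 1 must hold; in canonical form it is buf[2] = -11 ∧ buf[4] < 3*val + 5.
Before buf[c] := 3*val + 4: store(buf, c, 3*val + 4)[2] = -11 ∧ store(buf, c, 3*val + 4)[4] < 3*val + 5
Before assert buf[c] - 2 = 1 ∨ buf[val] - val + 5 < -1: (buf[c] = 3 ∨ buf[val] < val - 6) ∧ store(buf, c, 3*val + 4)[2] = -11 ∧ store(buf, c, 3*val + 4)[4] < 3*val + 5
The weakest precondition is (buf[c] = 3 ∨ buf[val] < val - 6) ∧ store(buf, c, 3*val + 4)[2] = -11 ∧ store(buf, c, 3*val + 4)[4] < 3*val + 5.
Check whether (buf[c] = 3 ∨ buf[-4] < -10) ∧ store(buf, c, -8)[2] = -11 ∧ store(buf, c, -8)[4] < -7 ∧ val = 1 implies it.
Countermodel: at the initial state buf = {[-4] = -7051, [1] = 0, [2] = -11, [4] = -15529, [6] = 8, elsewhere 5}, c = 6, val = 1, the precondition holds but the weakest precondition fails.
Answer: invalid


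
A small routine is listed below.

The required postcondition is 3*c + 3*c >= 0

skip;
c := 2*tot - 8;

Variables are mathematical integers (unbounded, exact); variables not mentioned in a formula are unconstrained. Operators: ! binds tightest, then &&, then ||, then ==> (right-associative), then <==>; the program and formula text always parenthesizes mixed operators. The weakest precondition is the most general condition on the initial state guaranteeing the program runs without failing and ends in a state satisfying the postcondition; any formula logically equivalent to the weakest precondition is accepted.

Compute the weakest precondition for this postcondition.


Working backward. After the program, the postcondition 3*c + 3*c >= 0 must hold; in canonical form it is 6*c >= 0.
Before c := 2*tot - 8: 12*tot >= 48
Before skip: 12*tot >= 48
Answer: WP = 12*tot >= 48


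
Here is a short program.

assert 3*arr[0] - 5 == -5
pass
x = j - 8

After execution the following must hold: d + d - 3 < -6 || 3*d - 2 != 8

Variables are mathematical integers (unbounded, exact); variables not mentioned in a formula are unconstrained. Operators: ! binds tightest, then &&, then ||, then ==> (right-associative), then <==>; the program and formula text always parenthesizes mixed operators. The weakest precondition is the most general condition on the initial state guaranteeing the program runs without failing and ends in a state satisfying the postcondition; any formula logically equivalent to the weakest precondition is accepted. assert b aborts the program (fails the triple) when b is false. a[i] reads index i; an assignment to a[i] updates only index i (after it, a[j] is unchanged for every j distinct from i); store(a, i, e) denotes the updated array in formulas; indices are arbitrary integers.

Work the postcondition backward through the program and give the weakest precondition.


Working backward. After the program, the postcondition d + d - 3 < -6 || 3*d - 2 != 8 must hold; in canonical form it is 2*d < -3 || 3*d != 10.
Before x := j - 8: 2*d < -3 || 3*d != 10
Before skip: 2*d < -3 || 3*d != 10
Before assert 3*arr[0] - 5 == -5: 3*arr[0] == 0 && (2*d < -3 || 3*d != 10)
Answer: WP = 3*arr[0] == 0 && (2*d < -3 || 3*d != 10)


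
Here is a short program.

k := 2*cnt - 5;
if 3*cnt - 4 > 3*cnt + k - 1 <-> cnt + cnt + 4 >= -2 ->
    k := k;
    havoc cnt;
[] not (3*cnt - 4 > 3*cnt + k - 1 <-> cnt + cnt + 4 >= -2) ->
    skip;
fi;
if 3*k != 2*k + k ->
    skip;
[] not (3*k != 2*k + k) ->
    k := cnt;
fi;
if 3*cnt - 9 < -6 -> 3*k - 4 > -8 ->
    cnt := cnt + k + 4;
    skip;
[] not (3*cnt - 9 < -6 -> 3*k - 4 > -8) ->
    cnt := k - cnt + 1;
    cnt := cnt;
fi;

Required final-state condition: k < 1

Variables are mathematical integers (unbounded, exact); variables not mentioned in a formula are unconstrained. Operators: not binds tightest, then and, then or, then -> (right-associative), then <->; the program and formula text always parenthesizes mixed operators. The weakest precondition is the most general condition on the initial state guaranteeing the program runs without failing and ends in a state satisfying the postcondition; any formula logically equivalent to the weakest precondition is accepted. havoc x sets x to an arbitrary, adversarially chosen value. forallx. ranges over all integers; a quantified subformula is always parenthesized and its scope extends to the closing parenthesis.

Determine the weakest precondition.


Working backward. After the program, k < 1 must hold.
Then branch requires k < 1; else branch requires k < 1.
Before the if: ((3*cnt < 3 -> 3*k > -4) -> k < 1) and ((not (3*cnt < 3 -> 3*k > -4)) -> k < 1)
Then branch requires ((3*cnt < 3 -> 3*k > -4) -> k < 1) and ((not (3*cnt < 3 -> 3*k > -4)) -> k < 1); else branch requires ((3*cnt < 3 -> 3*cnt > -4) -> cnt < 1) and ((not (3*cnt < 3 -> 3*cnt > -4)) -> cnt < 1).
Before the if: ((3*cnt < 3 -> 3*cnt > -4) -> cnt < 1) and ((not (3*cnt < 3 -> 3*cnt > -4)) -> cnt < 1)
Then branch requires forall cnt_1. (((3*cnt_1 < 3 -> 3*cnt_1 > -4) -> cnt_1 < 1) and ((not (3*cnt_1 < 3 -> 3*cnt_1 > -4)) -> cnt_1 < 1)); else branch requires ((3*cnt < 3 -> 3*cnt > -4) -> cnt < 1) and ((not (3*cnt < 3 -> 3*cnt > -4)) -> cnt < 1).
Before the if: ((k < -3 <-> 2*cnt >= -6) -> (forall cnt_1. (((3*cnt_1 < 3 -> 3*cnt_1 > -4) -> cnt_1 < 1) and ((not (3*cnt_1 < 3 -> 3*cnt_1 > -4)) -> cnt_1 < 1)))) and ((not (k < -3 <-> 2*cnt >= -6)) -> (((3*cnt < 3 -> 3*cnt > -4) -> cnt < 1) and ((not (3*cnt < 3 -> 3*cnt > -4)) -> cnt < 1)))
Before k := 2*cnt - 5: ((2*cnt < 2 <-> 2*cnt >= -6) -> (forall cnt_1. (((3*cnt_1 < 3 -> 3*cnt_1 > -4) -> cnt_1 < 1) and ((not (3*cnt_1 < 3 -> 3*cnt_1 > -4)) -> cnt_1 < 1)))) and ((not (2*cnt < 2 <-> 2*cnt >= -6)) -> (((3*cnt < 3 -> 3*cnt > -4) -> cnt < 1) and ((not (3*cnt < 3 -> 3*cnt > -4)) -> cnt < 1)))
Answer: WP = ((2*cnt < 2 <-> 2*cnt >= -6) -> (forall cnt_1. (((3*cnt_1 < 3 -> 3*cnt_1 > -4) -> cnt_1 < 1) and ((not (3*cnt_1 < 3 -> 3*cnt_1 > -4)) -> cnt_1 < 1)))) and ((not (2*cnt < 2 <-> 2*cnt >= -6)) -> (((3*cnt < 3 -> 3*cnt > -4) -> cnt < 1) and ((not (3*cnt < 3 -> 3*cnt > -4)) -> cnt < 1)))


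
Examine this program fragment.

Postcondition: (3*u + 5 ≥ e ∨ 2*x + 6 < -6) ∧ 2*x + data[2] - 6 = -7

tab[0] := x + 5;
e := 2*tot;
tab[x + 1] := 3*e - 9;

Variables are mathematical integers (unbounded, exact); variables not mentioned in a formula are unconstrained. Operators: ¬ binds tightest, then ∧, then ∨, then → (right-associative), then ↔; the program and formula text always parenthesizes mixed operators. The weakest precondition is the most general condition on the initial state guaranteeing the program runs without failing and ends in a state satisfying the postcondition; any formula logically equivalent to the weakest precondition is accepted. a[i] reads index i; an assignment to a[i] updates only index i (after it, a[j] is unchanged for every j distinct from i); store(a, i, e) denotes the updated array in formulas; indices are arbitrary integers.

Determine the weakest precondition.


Working backward. After the program, the postcondition (3*u + 5 ≥ e ∨ 2*x + 6 < -6) ∧ 2*x + data[2] - 6 = -7 must hold; in canonical form it is (3*u ≥ e - 5 ∨ 2*x < -12) ∧ data[2] + 2*x = -1.
Before tab[x + 1] := 3*e - 9: (3*u ≥ e - 5 ∨ 2*x < -12) ∧ data[2] + 2*x = -1
Before e := 2*tot: (3*u ≥ 2*tot - 5 ∨ 2*x < -12) ∧ data[2] + 2*x = -1
Before tab[0] := x + 5: (3*u ≥ 2*tot - 5 ∨ 2*x < -12) ∧ data[2] + 2*x = -1
Answer: WP = (3*u ≥ 2*tot - 5 ∨ 2*x < -12) ∧ data[2] + 2*x = -1


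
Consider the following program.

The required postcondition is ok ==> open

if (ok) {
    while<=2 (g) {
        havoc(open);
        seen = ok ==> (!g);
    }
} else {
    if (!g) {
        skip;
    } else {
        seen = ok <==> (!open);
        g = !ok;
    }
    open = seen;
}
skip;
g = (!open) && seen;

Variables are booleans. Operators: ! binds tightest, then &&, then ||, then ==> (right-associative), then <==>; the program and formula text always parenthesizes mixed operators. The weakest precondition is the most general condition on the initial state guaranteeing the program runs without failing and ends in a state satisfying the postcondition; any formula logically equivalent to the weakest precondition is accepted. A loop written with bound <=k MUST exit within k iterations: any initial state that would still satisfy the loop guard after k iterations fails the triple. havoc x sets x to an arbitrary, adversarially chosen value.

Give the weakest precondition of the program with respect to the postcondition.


Working backward. After the program, ok ==> open must hold.
Before g := (!open) && seen: ok ==> open
Before skip: ok ==> open
Then branch requires (g ==> ((g ==> ((!g) && (!ok))) && ((!g) ==> (!ok)))) && ((!g) ==> (ok ==> open)); else branch requires ((!g) ==> (ok ==> seen)) && (g ==> (ok ==> (ok <==> (!open)))).
Before the if: (ok ==> ((g ==> ((g ==> ((!g) && (!ok))) && ((!g) ==> (!ok)))) && ((!g) ==> (ok ==> open)))) && ((!ok) ==> (((!g) ==> (ok ==> seen)) && (g ==> (ok ==> (ok <==> (!open))))))
Answer: WP = (ok ==> ((g ==> ((g ==> ((!g) && (!ok))) && ((!g) ==> (!ok)))) && ((!g) ==> (ok ==> open)))) && ((!ok) ==> (((!g) ==> (ok ==> seen)) && (g ==> (ok ==> (ok <==> (!open))))))


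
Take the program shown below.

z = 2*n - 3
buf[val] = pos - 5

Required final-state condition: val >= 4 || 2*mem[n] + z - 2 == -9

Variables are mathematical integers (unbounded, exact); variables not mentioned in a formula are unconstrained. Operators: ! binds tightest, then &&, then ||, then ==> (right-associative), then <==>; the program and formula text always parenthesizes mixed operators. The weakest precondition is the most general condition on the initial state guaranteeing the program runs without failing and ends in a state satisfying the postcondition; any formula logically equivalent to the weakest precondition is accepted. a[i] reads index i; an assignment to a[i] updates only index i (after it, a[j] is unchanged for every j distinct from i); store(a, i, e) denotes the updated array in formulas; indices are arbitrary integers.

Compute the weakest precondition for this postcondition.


Working backward. After the program, the postcondition val >= 4 || 2*mem[n] + z - 2 == -9 must hold; in canonical form it is val >= 4 || 2*mem[n] + z == -7.
Before buf[val] := pos - 5: val >= 4 || 2*mem[n] + z == -7
Before z := 2*n - 3: val >= 4 || 2*mem[n] + 2*n == -4
Answer: WP = val >= 4 || 2*mem[n] + 2*n == -4


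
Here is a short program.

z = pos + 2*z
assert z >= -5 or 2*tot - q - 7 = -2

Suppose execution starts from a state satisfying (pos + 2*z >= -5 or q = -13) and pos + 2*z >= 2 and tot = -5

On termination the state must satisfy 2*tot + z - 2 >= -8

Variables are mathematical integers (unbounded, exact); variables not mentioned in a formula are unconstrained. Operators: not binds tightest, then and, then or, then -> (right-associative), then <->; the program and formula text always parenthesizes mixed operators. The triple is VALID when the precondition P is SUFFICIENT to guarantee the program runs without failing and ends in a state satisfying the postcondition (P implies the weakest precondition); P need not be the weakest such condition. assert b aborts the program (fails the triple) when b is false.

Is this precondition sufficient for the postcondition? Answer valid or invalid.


Working backward. After the program, the postcondition 2*tot + z - 2 >= -8 must hold; in canonical form it is 2*tot + z >= -6.
Before assert z >= -5 or 2*tot - q - 7 = -2: (z >= -5 or 2*tot = q + 5) and 2*tot + z >= -6
Before z := pos + 2*z: (pos + 2*z >= -5 or 2*tot = q + 5) and pos + 2*tot + 2*z >= -6
The weakest precondition is (pos + 2*z >= -5 or 2*tot = q + 5) and pos + 2*tot + 2*z >= -6.
Check whether (pos + 2*z >= -5 or q = -13) and pos + 2*z >= 2 and tot = -5 implies it.
Countermodel: at the initial state pos = 2, q = -16, tot = -5, z = 0, the precondition holds but the weakest precondition fails.
Answer: invalid


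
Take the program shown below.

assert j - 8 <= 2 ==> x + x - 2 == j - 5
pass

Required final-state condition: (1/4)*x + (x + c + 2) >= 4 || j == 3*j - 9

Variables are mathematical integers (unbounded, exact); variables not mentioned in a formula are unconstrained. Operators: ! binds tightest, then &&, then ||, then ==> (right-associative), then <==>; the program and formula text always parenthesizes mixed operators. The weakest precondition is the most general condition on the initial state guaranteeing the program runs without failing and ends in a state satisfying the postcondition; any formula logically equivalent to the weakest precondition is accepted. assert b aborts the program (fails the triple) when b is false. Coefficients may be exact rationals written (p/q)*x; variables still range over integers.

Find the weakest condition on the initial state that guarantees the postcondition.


Working backward. After the program, the postcondition (1/4)*x + (x + c + 2) >= 4 || j == 3*j - 9 must hold; in canonical form it is c + (5/4)*x >= 2 || 2*j == 9.
Before skip: c + (5/4)*x >= 2 || 2*j == 9
Before assert j - 8 <= 2 ==> x + x - 2 == j - 5: (j <= 10 ==> 2*x == j - 3) && (c + (5/4)*x >= 2 || 2*j == 9)
Answer: WP = (j <= 10 ==> 2*x == j - 3) && (c + (5/4)*x >= 2 || 2*j == 9)


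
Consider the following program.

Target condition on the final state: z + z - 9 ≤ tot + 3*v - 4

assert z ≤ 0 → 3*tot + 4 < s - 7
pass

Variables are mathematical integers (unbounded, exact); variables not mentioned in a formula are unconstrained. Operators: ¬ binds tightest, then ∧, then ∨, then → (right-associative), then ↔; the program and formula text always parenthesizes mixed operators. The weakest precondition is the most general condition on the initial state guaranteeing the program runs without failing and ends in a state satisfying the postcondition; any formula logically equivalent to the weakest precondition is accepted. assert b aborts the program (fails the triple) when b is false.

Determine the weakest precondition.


Working backward. After the program, the postcondition z + z - 9 ≤ tot + 3*v - 4 must hold; in canonical form it is 2*z ≤ tot + 3*v + 5.
Before skip: 2*z ≤ tot + 3*v + 5
Before assert z ≤ 0 → 3*tot + 4 < s - 7: (z ≤ 0 → 3*tot < s - 11) ∧ 2*z ≤ tot + 3*v + 5
Answer: WP = (z ≤ 0 → 3*tot < s - 11) ∧ 2*z ≤ tot + 3*v + 5


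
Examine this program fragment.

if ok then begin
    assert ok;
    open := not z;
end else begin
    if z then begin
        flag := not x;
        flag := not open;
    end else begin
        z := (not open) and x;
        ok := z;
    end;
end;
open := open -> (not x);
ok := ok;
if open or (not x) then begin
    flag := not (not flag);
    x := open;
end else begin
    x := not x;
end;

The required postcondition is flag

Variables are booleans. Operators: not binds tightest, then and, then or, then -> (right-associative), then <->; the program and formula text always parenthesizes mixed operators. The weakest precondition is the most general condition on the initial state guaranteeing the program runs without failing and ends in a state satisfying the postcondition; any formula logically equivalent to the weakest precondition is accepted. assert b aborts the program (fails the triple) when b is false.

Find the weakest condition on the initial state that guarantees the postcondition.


Working backward. After the program, flag must hold.
Then branch requires flag; else branch requires flag.
Before the if: ((open or (not x)) -> flag) and ((not (open or (not x))) -> flag)
Before ok := ok: ((open or (not x)) -> flag) and ((not (open or (not x))) -> flag)
Before open := open -> (not x): (((open -> (not x)) or (not x)) -> flag) and ((not ((open -> (not x)) or (not x))) -> flag)
Then branch requires ok and ((((not z) -> (not x)) or (not x)) -> flag) and ((not (((not z) -> (not x)) or (not x))) -> flag); else branch requires (z -> ((((open -> (not x)) or (not x)) -> (not open)) and ((not ((open -> (not x)) or (not x))) -> (not open)))) and ((not z) -> ((((open -> (not x)) or (not x)) -> flag) and ((not ((open -> (not x)) or (not x))) -> flag))).
Before the if: (ok -> (ok and ((((not z) -> (not x)) or (not x)) -> flag) and ((not (((not z) -> (not x)) or (not x))) -> flag))) and ((not ok) -> ((z -> ((((open -> (not x)) or (not x)) -> (not open)) and ((not ((open -> (not x)) or (not x))) -> (not open)))) and ((not z) -> ((((open -> (not x)) or (not x)) -> flag) and ((not ((open -> (not x)) or (not x))) -> flag)))))
Answer: WP = (ok -> (ok and ((((not z) -> (not x)) or (not x)) -> flag) and ((not (((not z) -> (not x)) or (not x))) -> flag))) and ((not ok) -> ((z -> ((((open -> (not x)) or (not x)) -> (not open)) and ((not ((open -> (not x)) or (not x))) -> (not open)))) and ((not z) -> ((((open -> (not x)) or (not x)) -> flag) and ((not ((open -> (not x)) or (not x))) -> flag)))))


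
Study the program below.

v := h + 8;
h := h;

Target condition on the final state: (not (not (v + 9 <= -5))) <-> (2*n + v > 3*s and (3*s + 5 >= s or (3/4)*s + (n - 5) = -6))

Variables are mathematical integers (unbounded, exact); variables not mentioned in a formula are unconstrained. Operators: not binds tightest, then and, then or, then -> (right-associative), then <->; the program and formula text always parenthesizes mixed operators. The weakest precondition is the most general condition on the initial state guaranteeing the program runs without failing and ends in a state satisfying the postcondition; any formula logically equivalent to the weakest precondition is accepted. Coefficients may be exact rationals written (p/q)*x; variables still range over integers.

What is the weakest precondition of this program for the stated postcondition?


Working backward. After the program, the postcondition (not (not (v + 9 <= -5))) <-> (2*n + v > 3*s and (3*s + 5 >= s or (3/4)*s + (n - 5) = -6)) must hold; in canonical form it is v <= -14 <-> (2*n + v > 3*s and (2*s >= -5 or n + (3/4)*s = -1)).
Before h := h: v <= -14 <-> (2*n + v > 3*s and (2*s >= -5 or n + (3/4)*s = -1))
Before v := h + 8: h <= -22 <-> (h + 2*n > 3*s - 8 and (2*s >= -5 or n + (3/4)*s = -1))
Answer: WP = h <= -22 <-> (h + 2*n > 3*s - 8 and (2*s >= -5 or n + (3/4)*s = -1))


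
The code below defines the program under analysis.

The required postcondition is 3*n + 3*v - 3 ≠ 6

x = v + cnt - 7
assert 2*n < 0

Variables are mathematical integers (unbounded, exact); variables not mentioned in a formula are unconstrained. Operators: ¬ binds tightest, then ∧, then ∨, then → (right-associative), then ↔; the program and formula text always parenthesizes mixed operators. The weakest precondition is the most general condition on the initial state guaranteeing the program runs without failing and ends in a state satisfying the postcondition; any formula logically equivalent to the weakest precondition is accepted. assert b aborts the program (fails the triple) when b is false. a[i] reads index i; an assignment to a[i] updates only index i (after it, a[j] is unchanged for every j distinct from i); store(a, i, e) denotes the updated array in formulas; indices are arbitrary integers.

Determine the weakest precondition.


Working backward. After the program, the postcondition 3*n + 3*v - 3 ≠ 6 must hold; in canonical form it is 3*n + 3*v ≠ 9.
Before assert 2*n < 0: 2*n < 0 ∧ 3*n + 3*v ≠ 9
Before x := v + cnt - 7: 2*n < 0 ∧ 3*n + 3*v ≠ 9
Answer: WP = 2*n < 0 ∧ 3*n + 3*v ≠ 9


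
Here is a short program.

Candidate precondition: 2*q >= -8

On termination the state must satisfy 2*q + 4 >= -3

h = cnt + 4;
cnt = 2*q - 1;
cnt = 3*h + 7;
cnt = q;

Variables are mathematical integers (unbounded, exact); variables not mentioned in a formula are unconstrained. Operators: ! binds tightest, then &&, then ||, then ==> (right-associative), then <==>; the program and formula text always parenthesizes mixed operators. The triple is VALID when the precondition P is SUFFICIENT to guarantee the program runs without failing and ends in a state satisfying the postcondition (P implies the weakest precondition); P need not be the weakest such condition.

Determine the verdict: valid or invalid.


Working backward. After the program, the postcondition 2*q + 4 >= -3 must hold; in canonical form it is 2*q >= -7.
Before cnt := q: 2*q >= -7
Before cnt := 3*h + 7: 2*q >= -7
Before cnt := 2*q - 1: 2*q >= -7
Before h := cnt + 4: 2*q >= -7
The weakest precondition is 2*q >= -7.
Check whether 2*q >= -8 implies it.
Countermodel: at the initial state q = -4, the precondition holds but the weakest precondition fails.
Answer: invalid


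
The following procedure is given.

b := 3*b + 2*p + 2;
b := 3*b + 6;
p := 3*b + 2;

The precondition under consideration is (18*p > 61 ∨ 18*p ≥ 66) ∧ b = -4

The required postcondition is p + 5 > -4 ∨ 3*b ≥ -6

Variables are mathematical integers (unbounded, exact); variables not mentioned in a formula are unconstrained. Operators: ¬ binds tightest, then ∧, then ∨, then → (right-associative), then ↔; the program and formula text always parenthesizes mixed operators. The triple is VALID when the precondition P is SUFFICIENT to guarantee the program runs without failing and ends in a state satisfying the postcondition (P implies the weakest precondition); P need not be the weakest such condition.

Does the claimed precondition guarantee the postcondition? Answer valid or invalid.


Working backward. After the program, the postcondition p + 5 > -4 ∨ 3*b ≥ -6 must hold; in canonical form it is p > -9 ∨ 3*b ≥ -6.
Before p := 3*b + 2: 3*b > -11 ∨ 3*b ≥ -6
Before b := 3*b + 6: 9*b > -29 ∨ 9*b ≥ -24
Before b := 3*b + 2*p + 2: 27*b + 18*p > -47 ∨ 27*b + 18*p ≥ -42
The weakest precondition is 27*b + 18*p > -47 ∨ 27*b + 18*p ≥ -42.
Check whether (18*p > 61 ∨ 18*p ≥ 66) ∧ b = -4 implies it.
Every state satisfying the precondition satisfies the weakest precondition: the implication holds.
Answer: valid


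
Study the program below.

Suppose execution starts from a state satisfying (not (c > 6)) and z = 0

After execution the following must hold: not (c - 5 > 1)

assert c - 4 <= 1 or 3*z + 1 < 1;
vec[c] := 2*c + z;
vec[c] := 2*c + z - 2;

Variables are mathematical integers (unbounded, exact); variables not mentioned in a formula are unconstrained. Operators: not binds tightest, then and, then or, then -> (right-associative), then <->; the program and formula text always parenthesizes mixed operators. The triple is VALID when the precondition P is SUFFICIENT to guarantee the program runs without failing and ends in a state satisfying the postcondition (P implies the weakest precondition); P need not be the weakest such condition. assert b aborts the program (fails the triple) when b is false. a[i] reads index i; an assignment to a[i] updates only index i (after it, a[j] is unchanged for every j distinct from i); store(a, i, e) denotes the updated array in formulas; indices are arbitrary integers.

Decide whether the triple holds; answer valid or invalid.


Working backward. After the program, the postcondition not (c - 5 > 1) must hold; in canonical form it is not (c > 6).
Before vec[c] := 2*c + z - 2: not (c > 6)
Before vec[c] := 2*c + z: not (c > 6)
Before assert c - 4 <= 1 or 3*z + 1 < 1: (c <= 5 or 3*z < 0) and (not (c > 6))
The weakest precondition is (c <= 5 or 3*z < 0) and (not (c > 6)).
Check whether (not (c > 6)) and z = 0 implies it.
Countermodel: at the initial state c = 6, z = 0, the precondition holds but the weakest precondition fails.
Answer: invalid


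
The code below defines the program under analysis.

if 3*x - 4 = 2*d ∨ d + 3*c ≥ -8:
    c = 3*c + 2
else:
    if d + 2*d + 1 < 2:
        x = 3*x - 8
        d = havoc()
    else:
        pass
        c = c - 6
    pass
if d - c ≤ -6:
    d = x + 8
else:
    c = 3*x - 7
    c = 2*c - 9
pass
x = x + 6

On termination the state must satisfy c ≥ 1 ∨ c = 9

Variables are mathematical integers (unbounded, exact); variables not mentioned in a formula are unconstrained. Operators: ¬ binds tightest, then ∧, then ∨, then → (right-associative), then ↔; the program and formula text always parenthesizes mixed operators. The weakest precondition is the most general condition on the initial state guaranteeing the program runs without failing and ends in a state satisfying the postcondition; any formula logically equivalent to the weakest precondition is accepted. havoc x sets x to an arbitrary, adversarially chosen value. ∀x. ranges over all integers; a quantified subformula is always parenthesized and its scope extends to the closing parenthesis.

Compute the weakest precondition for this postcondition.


Working backward. After the program, c ≥ 1 ∨ c = 9 must hold.
Before x := x + 6: c ≥ 1 ∨ c = 9
Before skip: c ≥ 1 ∨ c = 9
Then branch requires c ≥ 1 ∨ c = 9; else branch requires 6*x ≥ 24 ∨ 6*x = 32.
Before the if: (d ≤ c - 6 → (c ≥ 1 ∨ c = 9)) ∧ ((¬(d ≤ c - 6)) → (6*x ≥ 24 ∨ 6*x = 32))
Then branch requires (d ≤ 3*c - 4 → (3*c ≥ -1 ∨ 3*c = 7)) ∧ ((¬(d ≤ 3*c - 4)) → (6*x ≥ 24 ∨ 6*x = 32)); else branch requires (3*d < 1 → (∀d_1. ((d_1 ≤ c - 6 → (c ≥ 1 ∨ c = 9)) ∧ ((¬(d_1 ≤ c - 6)) → (18*x ≥ 72 ∨ 18*x = 80))))) ∧ ((¬(3*d < 1)) → ((d ≤ c - 12 → (c ≥ 7 ∨ c = 15)) ∧ ((¬(d ≤ c - 12)) → (6*x ≥ 24 ∨ 6*x = 32)))).
Before the if: ((3*x = 2*d + 4 ∨ 3*c + d ≥ -8) → ((d ≤ 3*c - 4 → (3*c ≥ -1 ∨ 3*c = 7)) ∧ ((¬(d ≤ 3*c - 4)) → (6*x ≥ 24 ∨ 6*x = 32)))) ∧ ((¬(3*x = 2*d + 4 ∨ 3*c + d ≥ -8)) → ((3*d < 1 → (∀d_1. ((d_1 ≤ c - 6 → (c ≥ 1 ∨ c = 9)) ∧ ((¬(d_1 ≤ c - 6)) → (18*x ≥ 72 ∨ 18*x = 80))))) ∧ ((¬(3*d < 1)) → ((d ≤ c - 12 → (c ≥ 7 ∨ c = 15)) ∧ ((¬(d ≤ c - 12)) → (6*x ≥ 24 ∨ 6*x = 32))))))
Answer: WP = ((3*x = 2*d + 4 ∨ 3*c + d ≥ -8) → ((d ≤ 3*c - 4 → (3*c ≥ -1 ∨ 3*c = 7)) ∧ ((¬(d ≤ 3*c - 4)) → (6*x ≥ 24 ∨ 6*x = 32)))) ∧ ((¬(3*x = 2*d + 4 ∨ 3*c + d ≥ -8)) → ((3*d < 1 → (∀d_1. ((d_1 ≤ c - 6 → (c ≥ 1 ∨ c = 9)) ∧ ((¬(d_1 ≤ c - 6)) → (18*x ≥ 72 ∨ 18*x = 80))))) ∧ ((¬(3*d < 1)) → ((d ≤ c - 12 → (c ≥ 7 ∨ c = 15)) ∧ ((¬(d ≤ c - 12)) → (6*x ≥ 24 ∨ 6*x = 32))))))


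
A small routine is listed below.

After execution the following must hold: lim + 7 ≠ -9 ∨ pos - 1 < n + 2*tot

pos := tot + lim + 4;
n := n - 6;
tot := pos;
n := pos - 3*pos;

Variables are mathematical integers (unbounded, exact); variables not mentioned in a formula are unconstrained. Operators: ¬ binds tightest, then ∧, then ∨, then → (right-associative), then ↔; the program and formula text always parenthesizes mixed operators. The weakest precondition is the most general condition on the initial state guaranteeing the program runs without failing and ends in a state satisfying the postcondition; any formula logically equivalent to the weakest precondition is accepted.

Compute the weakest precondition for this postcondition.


Working backward. After the program, the postcondition lim + 7 ≠ -9 ∨ pos - 1 < n + 2*tot must hold; in canonical form it is lim ≠ -16 ∨ pos < n + 2*tot + 1.
Before n := pos - 3*pos: lim ≠ -16 ∨ 3*pos < 2*tot + 1
Before tot := pos: lim ≠ -16 ∨ pos < 1
Before n := n - 6: lim ≠ -16 ∨ pos < 1
Before pos := tot + lim + 4: lim ≠ -16 ∨ lim + tot < -3
Answer: WP = lim ≠ -16 ∨ lim + tot < -3


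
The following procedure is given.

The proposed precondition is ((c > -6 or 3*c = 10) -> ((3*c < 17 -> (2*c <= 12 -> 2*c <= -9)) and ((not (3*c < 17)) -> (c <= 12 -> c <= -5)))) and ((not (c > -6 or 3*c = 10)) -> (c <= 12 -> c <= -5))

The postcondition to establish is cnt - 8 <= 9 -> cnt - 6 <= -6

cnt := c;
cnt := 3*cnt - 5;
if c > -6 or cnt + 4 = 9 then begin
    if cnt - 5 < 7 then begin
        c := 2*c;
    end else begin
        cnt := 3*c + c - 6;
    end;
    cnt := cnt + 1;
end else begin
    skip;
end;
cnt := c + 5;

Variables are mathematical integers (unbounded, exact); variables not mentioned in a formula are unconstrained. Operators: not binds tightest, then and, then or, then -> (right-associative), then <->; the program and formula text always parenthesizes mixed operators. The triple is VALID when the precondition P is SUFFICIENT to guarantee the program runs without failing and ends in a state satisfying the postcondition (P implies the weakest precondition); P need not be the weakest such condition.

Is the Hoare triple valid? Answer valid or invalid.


Working backward. After the program, the postcondition cnt - 8 <= 9 -> cnt - 6 <= -6 must hold; in canonical form it is cnt <= 17 -> cnt <= 0.
Before cnt := c + 5: c <= 12 -> c <= -5
Then branch requires (cnt < 12 -> (2*c <= 12 -> 2*c <= -5)) and ((not (cnt < 12)) -> (c <= 12 -> c <= -5)); else branch requires c <= 12 -> c <= -5.
Before the if: ((c > -6 or cnt = 5) -> ((cnt < 12 -> (2*c <= 12 -> 2*c <= -5)) and ((not (cnt < 12)) -> (c <= 12 -> c <= -5)))) and ((not (c > -6 or cnt = 5)) -> (c <= 12 -> c <= -5))
Before cnt := 3*cnt - 5: ((c > -6 or 3*cnt = 10) -> ((3*cnt < 17 -> (2*c <= 12 -> 2*c <= -5)) and ((not (3*cnt < 17)) -> (c <= 12 -> c <= -5)))) and ((not (c > -6 or 3*cnt = 10)) -> (c <= 12 -> c <= -5))
Before cnt := c: ((c > -6 or 3*c = 10) -> ((3*c < 17 -> (2*c <= 12 -> 2*c <= -5)) and ((not (3*c < 17)) -> (c <= 12 -> c <= -5)))) and ((not (c > -6 or 3*c = 10)) -> (c <= 12 -> c <= -5))
The weakest precondition is ((c > -6 or 3*c = 10) -> ((3*c < 17 -> (2*c <= 12 -> 2*c <= -5)) and ((not (3*c < 17)) -> (c <= 12 -> c <= -5)))) and ((not (c > -6 or 3*c = 10)) -> (c <= 12 -> c <= -5)).
Check whether ((c > -6 or 3*c = 10) -> ((3*c < 17 -> (2*c <= 12 -> 2*c <= -9)) and ((not (3*c < 17)) -> (c <= 12 -> c <= -5)))) and ((not (c > -6 or 3*c = 10)) -> (c <= 12 -> c <= -5)) implies it.
Every state satisfying the precondition satisfies the weakest precondition: the implication holds.
Answer: valid


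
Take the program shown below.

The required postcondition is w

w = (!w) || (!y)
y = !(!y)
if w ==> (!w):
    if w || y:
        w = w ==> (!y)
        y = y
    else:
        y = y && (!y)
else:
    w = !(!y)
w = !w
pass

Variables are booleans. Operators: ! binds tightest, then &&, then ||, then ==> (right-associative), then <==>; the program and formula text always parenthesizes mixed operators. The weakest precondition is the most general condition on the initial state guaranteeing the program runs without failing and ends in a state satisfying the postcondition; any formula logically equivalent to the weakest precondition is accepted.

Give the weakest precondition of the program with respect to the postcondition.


Working backward. After the program, w must hold.
Before skip: w
Before w := !w: !w
Then branch requires ((w || y) ==> (!(w ==> (!y)))) && ((!(w || y)) ==> (!w)); else branch requires !y.
Before the if: ((w ==> (!w)) ==> (((w || y) ==> (!(w ==> (!y)))) && ((!(w || y)) ==> (!w)))) && ((!(w ==> (!w))) ==> (!y))
Before y := !(!y): ((w ==> (!w)) ==> (((w || y) ==> (!(w ==> (!y)))) && ((!(w || y)) ==> (!w)))) && ((!(w ==> (!w))) ==> (!y))
Before w := (!w) || (!y): ((((!w) || (!y)) ==> (!((!w) || (!y)))) ==> (!(((!w) || (!y)) ==> (!y)))) && ((!(((!w) || (!y)) ==> (!((!w) || (!y))))) ==> (!y))
Answer: WP = ((((!w) || (!y)) ==> (!((!w) || (!y)))) ==> (!(((!w) || (!y)) ==> (!y)))) && ((!(((!w) || (!y)) ==> (!((!w) || (!y))))) ==> (!y))


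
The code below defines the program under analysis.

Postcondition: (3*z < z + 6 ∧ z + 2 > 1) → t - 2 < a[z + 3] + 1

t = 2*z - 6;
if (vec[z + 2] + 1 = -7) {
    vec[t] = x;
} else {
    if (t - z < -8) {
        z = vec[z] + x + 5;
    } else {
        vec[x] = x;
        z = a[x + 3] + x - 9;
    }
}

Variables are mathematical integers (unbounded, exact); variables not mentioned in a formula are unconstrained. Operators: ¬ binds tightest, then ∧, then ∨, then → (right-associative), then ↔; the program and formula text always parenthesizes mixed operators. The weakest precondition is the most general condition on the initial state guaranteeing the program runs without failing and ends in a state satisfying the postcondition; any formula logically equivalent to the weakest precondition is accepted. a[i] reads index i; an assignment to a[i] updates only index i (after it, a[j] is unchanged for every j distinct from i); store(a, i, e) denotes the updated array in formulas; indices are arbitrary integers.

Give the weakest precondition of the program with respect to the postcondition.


Working backward. After the program, the postcondition (3*z < z + 6 ∧ z + 2 > 1) → t - 2 < a[z + 3] + 1 must hold; in canonical form it is (2*z < 6 ∧ z > -1) → t < a[z + 3] + 3.
Then branch requires (2*z < 6 ∧ z > -1) → t < a[z + 3] + 3; else branch requires (t < z - 8 → ((2*vec[z] + 2*x < -4 ∧ vec[z] + x > -6) → t < a[vec[z] + x + 8] + 3)) ∧ ((¬(t < z - 8)) → ((2*a[x + 3] + 2*x < 24 ∧ a[x + 3] + x > 8) → t < a[a[x + 3] + x - 6] + 3)).
Before the if: (vec[z + 2] = -8 → ((2*z < 6 ∧ z > -1) → t < a[z + 3] + 3)) ∧ ((¬(vec[z + 2] = -8)) → ((t < z - 8 → ((2*vec[z] + 2*x < -4 ∧ vec[z] + x > -6) → t < a[vec[z] + x + 8] + 3)) ∧ ((¬(t < z - 8)) → ((2*a[x + 3] + 2*x < 24 ∧ a[x + 3] + x > 8) → t < a[a[x + 3] + x - 6] + 3))))
Before t := 2*z - 6: (vec[z + 2] = -8 → ((2*z < 6 ∧ z > -1) → 2*z < a[z + 3] + 9)) ∧ ((¬(vec[z + 2] = -8)) → ((z < -2 → ((2*vec[z] + 2*x < -4 ∧ vec[z] + x > -6) → 2*z < a[vec[z] + x + 8] + 9)) ∧ ((¬(z < -2)) → ((2*a[x + 3] + 2*x < 24 ∧ a[x + 3] + x > 8) → 2*z < a[a[x + 3] + x - 6] + 9))))
Answer: WP = (vec[z + 2] = -8 → ((2*z < 6 ∧ z > -1) → 2*z < a[z + 3] + 9)) ∧ ((¬(vec[z + 2] = -8)) → ((z < -2 → ((2*vec[z] + 2*x < -4 ∧ vec[z] + x > -6) → 2*z < a[vec[z] + x + 8] + 9)) ∧ ((¬(z < -2)) → ((2*a[x + 3] + 2*x < 24 ∧ a[x + 3] + x > 8) → 2*z < a[a[x + 3] + x - 6] + 9))))


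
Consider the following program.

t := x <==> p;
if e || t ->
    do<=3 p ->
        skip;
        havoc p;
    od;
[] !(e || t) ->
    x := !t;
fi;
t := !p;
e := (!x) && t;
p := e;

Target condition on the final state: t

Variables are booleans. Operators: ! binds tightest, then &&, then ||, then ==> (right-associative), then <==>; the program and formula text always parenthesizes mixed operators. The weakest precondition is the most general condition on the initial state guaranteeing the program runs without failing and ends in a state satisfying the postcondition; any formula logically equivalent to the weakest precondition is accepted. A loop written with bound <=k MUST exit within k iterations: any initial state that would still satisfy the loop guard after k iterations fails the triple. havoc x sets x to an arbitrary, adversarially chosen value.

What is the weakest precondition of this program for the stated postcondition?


Working backward. After the program, t must hold.
Before p := e: t
Before e := (!x) && t: t
Before t := !p: !p
Then branch requires !p; else branch requires !p.
Before the if: ((e || t) ==> (!p)) && ((!(e || t)) ==> (!p))
Before t := x <==> p: ((e || (x <==> p)) ==> (!p)) && ((!(e || (x <==> p))) ==> (!p))
Answer: WP = ((e || (x <==> p)) ==> (!p)) && ((!(e || (x <==> p))) ==> (!p))


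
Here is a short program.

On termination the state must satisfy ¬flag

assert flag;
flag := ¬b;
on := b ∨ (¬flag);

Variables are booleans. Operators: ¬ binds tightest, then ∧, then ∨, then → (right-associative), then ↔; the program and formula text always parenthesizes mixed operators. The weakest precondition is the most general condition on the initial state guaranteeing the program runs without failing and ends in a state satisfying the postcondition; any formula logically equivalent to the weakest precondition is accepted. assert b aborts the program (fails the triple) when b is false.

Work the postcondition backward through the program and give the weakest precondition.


Working backward. After the program, ¬flag must hold.
Before on := b ∨ (¬flag): ¬flag
Before flag := ¬b: b
Before assert flag: flag ∧ b
Answer: WP = flag ∧ b


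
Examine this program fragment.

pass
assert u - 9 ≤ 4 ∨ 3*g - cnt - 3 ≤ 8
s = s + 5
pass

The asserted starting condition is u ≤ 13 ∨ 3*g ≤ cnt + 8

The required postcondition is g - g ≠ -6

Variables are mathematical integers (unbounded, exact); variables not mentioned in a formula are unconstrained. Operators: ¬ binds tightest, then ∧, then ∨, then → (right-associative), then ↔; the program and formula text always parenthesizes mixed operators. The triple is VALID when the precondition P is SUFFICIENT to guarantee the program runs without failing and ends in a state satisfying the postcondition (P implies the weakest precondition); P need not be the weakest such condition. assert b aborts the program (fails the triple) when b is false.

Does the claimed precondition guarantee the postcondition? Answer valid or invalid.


Working backward. After the program, the postcondition g - g ≠ -6 must hold; in canonical form it is true.
Before skip: true
Before s := s + 5: true
Before assert u - 9 ≤ 4 ∨ 3*g - cnt - 3 ≤ 8: u ≤ 13 ∨ 3*g ≤ cnt + 11
Before skip: u ≤ 13 ∨ 3*g ≤ cnt + 11
The weakest precondition is u ≤ 13 ∨ 3*g ≤ cnt + 11.
Check whether u ≤ 13 ∨ 3*g ≤ cnt + 8 implies it.
Every state satisfying the precondition satisfies the weakest precondition: the implication holds.
Answer: valid
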